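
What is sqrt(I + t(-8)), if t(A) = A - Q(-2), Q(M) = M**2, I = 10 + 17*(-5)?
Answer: I*sqrt(87) ≈ 9.3274*I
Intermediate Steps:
I = -75 (I = 10 - 85 = -75)
t(A) = -4 + A (t(A) = A - 1*(-2)**2 = A - 1*4 = A - 4 = -4 + A)
sqrt(I + t(-8)) = sqrt(-75 + (-4 - 8)) = sqrt(-75 - 12) = sqrt(-87) = I*sqrt(87)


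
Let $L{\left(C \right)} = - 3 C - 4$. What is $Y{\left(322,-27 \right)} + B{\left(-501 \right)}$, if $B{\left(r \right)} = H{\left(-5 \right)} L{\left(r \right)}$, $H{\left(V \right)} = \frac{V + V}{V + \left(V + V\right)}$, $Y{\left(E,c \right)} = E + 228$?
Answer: $\frac{4648}{3} \approx 1549.3$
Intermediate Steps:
$Y{\left(E,c \right)} = 228 + E$
$H{\left(V \right)} = \frac{2}{3}$ ($H{\left(V \right)} = \frac{2 V}{V + 2 V} = \frac{2 V}{3 V} = 2 V \frac{1}{3 V} = \frac{2}{3}$)
$L{\left(C \right)} = -4 - 3 C$
$B{\left(r \right)} = - \frac{8}{3} - 2 r$ ($B{\left(r \right)} = \frac{2 \left(-4 - 3 r\right)}{3} = - \frac{8}{3} - 2 r$)
$Y{\left(322,-27 \right)} + B{\left(-501 \right)} = \left(228 + 322\right) - - \frac{2998}{3} = 550 + \left(- \frac{8}{3} + 1002\right) = 550 + \frac{2998}{3} = \frac{4648}{3}$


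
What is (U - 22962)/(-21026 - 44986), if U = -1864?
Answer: 12413/33006 ≈ 0.37608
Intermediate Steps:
(U - 22962)/(-21026 - 44986) = (-1864 - 22962)/(-21026 - 44986) = -24826/(-66012) = -24826*(-1/66012) = 12413/33006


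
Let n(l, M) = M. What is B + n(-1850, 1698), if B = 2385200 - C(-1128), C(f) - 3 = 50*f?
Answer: 2443295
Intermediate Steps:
C(f) = 3 + 50*f
B = 2441597 (B = 2385200 - (3 + 50*(-1128)) = 2385200 - (3 - 56400) = 2385200 - 1*(-56397) = 2385200 + 56397 = 2441597)
B + n(-1850, 1698) = 2441597 + 1698 = 2443295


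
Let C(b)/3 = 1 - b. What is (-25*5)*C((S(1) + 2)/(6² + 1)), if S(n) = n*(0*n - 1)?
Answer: -13500/37 ≈ -364.86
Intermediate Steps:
S(n) = -n (S(n) = n*(0 - 1) = n*(-1) = -n)
C(b) = 3 - 3*b (C(b) = 3*(1 - b) = 3 - 3*b)
(-25*5)*C((S(1) + 2)/(6² + 1)) = (-25*5)*(3 - 3*(-1*1 + 2)/(6² + 1)) = -125*(3 - 3*(-1 + 2)/(36 + 1)) = -125*(3 - 3/37) = -125*108/37 = -13500/37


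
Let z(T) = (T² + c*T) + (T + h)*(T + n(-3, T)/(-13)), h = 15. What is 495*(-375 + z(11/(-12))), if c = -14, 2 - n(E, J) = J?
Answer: -2988975/16 ≈ -1.8681e+5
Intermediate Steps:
n(E, J) = 2 - J
z(T) = T² - 14*T + (15 + T)*(-2/13 + 14*T/13) (z(T) = (T² - 14*T) + (T + 15)*(T + (2 - T)/(-13)) = (T² - 14*T) + (15 + T)*(T + (2 - T)*(-1/13)) = (T² - 14*T) + (15 + T)*(T + (-2/13 + T/13)) = (T² - 14*T) + (15 + T)*(-2/13 + 14*T/13) = T² - 14*T + (15 + T)*(-2/13 + 14*T/13))
495*(-375 + z(11/(-12))) = 495*(-375 + (-30/13 + 2*(11/(-12)) + 27*(11/(-12))²/13)) = 495*(-375 + (-30/13 + 2*(11*(-1/12)) + 27*(11*(-1/12))²/13)) = 495*(-375 + (-30/13 + 2*(-11/12) + 27*(-11/12)²/13)) = 495*(-375 + (-30/13 - 11/6 + (27/13)*(121/144))) = 495*(-375 + (-30/13 - 11/6 + 363/208)) = 495*(-375 - 115/48) = 495*(-18115/48) = -2988975/16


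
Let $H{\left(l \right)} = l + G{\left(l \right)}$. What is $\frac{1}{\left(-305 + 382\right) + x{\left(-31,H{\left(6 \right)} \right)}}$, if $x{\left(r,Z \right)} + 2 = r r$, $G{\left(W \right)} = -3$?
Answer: $\frac{1}{1036} \approx 0.00096525$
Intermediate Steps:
$H{\left(l \right)} = -3 + l$ ($H{\left(l \right)} = l - 3 = -3 + l$)
$x{\left(r,Z \right)} = -2 + r^{2}$ ($x{\left(r,Z \right)} = -2 + r r = -2 + r^{2}$)
$\frac{1}{\left(-305 + 382\right) + x{\left(-31,H{\left(6 \right)} \right)}} = \frac{1}{\left(-305 + 382\right) - \left(2 - \left(-31\right)^{2}\right)} = \frac{1}{77 + \left(-2 + 961\right)} = \frac{1}{77 + 959} = \frac{1}{1036}$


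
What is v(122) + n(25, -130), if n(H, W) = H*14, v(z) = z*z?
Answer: 15234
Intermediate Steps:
v(z) = z²
n(H, W) = 14*H
v(122) + n(25, -130) = 122² + 14*25 = 14884 + 350 = 15234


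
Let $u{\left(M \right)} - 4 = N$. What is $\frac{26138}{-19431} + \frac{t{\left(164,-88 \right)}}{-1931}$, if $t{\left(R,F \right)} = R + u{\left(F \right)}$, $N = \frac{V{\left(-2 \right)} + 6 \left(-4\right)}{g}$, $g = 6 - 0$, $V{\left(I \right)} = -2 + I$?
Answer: $- \frac{53646208}{37521261} \approx -1.4298$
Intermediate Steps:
$g = 6$ ($g = 6 + 0 = 6$)
$N = - \frac{14}{3}$ ($N = \frac{\left(-2 - 2\right) + 6 \left(-4\right)}{6} = \left(-4 - 24\right) \frac{1}{6} = \left(-28\right) \frac{1}{6} = - \frac{14}{3} \approx -4.6667$)
$u{\left(M \right)} = - \frac{2}{3}$ ($u{\left(M \right)} = 4 - \frac{14}{3} = - \frac{2}{3}$)
$t{\left(R,F \right)} = - \frac{2}{3} + R$ ($t{\left(R,F \right)} = R - \frac{2}{3} = - \frac{2}{3} + R$)
$\frac{26138}{-19431} + \frac{t{\left(164,-88 \right)}}{-1931} = \frac{26138}{-19431} + \frac{- \frac{2}{3} + 164}{-1931} = 26138 \left(- \frac{1}{19431}\right) + \frac{490}{3} \left(- \frac{1}{1931}\right) = - \frac{26138}{19431} - \frac{490}{5793} = - \frac{53646208}{37521261}$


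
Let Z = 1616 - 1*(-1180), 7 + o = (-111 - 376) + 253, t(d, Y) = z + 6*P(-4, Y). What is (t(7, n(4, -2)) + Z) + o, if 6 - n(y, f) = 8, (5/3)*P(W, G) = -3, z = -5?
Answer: 12696/5 ≈ 2539.2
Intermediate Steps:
P(W, G) = -9/5 (P(W, G) = (⅗)*(-3) = -9/5)
n(y, f) = -2 (n(y, f) = 6 - 1*8 = 6 - 8 = -2)
t(d, Y) = -79/5 (t(d, Y) = -5 + 6*(-9/5) = -5 - 54/5 = -79/5)
o = -241 (o = -7 + ((-111 - 376) + 253) = -7 + (-487 + 253) = -7 - 234 = -241)
Z = 2796 (Z = 1616 + 1180 = 2796)
(t(7, n(4, -2)) + Z) + o = (-79/5 + 2796) - 241 = 13901/5 - 241 = 12696/5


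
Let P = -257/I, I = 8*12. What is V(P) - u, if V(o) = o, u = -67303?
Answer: 6460831/96 ≈ 67300.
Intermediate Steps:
I = 96
P = -257/96 ≈ -2.6771
V(P) - u = -257/96 - 1*(-67303) = -257/96 + 67303 = 6460831/96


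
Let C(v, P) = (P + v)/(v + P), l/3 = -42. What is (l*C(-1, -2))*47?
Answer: -5922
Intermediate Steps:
l = -126 (l = 3*(-42) = -126)
C(v, P) = 1 (C(v, P) = (P + v)/(P + v) = 1)
(l*C(-1, -2))*47 = -126*1*47 = -126*47 = -5922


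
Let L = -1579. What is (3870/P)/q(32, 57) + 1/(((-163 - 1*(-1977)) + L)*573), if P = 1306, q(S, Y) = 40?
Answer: 52116709/703437720 ≈ 0.074089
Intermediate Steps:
(3870/P)/q(32, 57) + 1/(((-163 - 1*(-1977)) + L)*573) = (3870/1306)/40 + 1/((-163 - 1*(-1977)) - 1579*573) = (3870*(1/1306))*(1/40) + (1/573)/((-163 + 1977) - 1579) = (1935/653)*(1/40) + (1/573)/(1814 - 1579) = 387/5224 + (1/573)/235 = 387/5224 + (1/235)*(1/573) = 387/5224 + 1/134655 = 52116709/703437720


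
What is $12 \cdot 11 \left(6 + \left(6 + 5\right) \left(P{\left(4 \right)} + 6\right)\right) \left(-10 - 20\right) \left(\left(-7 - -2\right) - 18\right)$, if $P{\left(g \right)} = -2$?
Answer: $4554000$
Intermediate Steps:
$12 \cdot 11 \left(6 + \left(6 + 5\right) \left(P{\left(4 \right)} + 6\right)\right) \left(-10 - 20\right) \left(\left(-7 - -2\right) - 18\right) = 12 \cdot 11 \left(6 + \left(6 + 5\right) \left(-2 + 6\right)\right) \left(-10 - 20\right) \left(\left(-7 - -2\right) - 18\right) = 132 \left(6 + 11 \cdot 4\right) \left(- 30 \left(\left(-7 + 2\right) - 18\right)\right) = 132 \left(6 + 44\right) \left(- 30 \left(-5 - 18\right)\right) = 132 \cdot 50 \left(\left(-30\right) \left(-23\right)\right) = 6600 \cdot 690 = 4554000$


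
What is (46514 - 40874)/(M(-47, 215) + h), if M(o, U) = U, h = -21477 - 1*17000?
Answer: -940/6377 ≈ -0.14740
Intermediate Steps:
h = -38477 (h = -21477 - 17000 = -38477)
(46514 - 40874)/(M(-47, 215) + h) = (46514 - 40874)/(215 - 38477) = 5640/(-38262) = 5640*(-1/38262) = -940/6377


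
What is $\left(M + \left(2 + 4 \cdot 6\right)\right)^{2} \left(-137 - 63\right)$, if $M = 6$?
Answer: $-204800$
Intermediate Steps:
$\left(M + \left(2 + 4 \cdot 6\right)\right)^{2} \left(-137 - 63\right) = \left(6 + \left(2 + 4 \cdot 6\right)\right)^{2} \left(-137 - 63\right) = \left(6 + \left(2 + 24\right)\right)^{2} \left(-200\right) = \left(6 + 26\right)^{2} \left(-200\right) = 32^{2} \left(-200\right) = 1024 \left(-200\right) = -204800$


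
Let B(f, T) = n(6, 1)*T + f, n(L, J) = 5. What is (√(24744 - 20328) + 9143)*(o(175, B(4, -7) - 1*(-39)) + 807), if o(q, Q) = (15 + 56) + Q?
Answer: 8100698 + 7088*√69 ≈ 8.1596e+6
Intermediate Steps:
B(f, T) = f + 5*T (B(f, T) = 5*T + f = f + 5*T)
o(q, Q) = 71 + Q
(√(24744 - 20328) + 9143)*(o(175, B(4, -7) - 1*(-39)) + 807) = (√(24744 - 20328) + 9143)*((71 + ((4 + 5*(-7)) - 1*(-39))) + 807) = (√4416 + 9143)*((71 + ((4 - 35) + 39)) + 807) = (8*√69 + 9143)*((71 + (-31 + 39)) + 807) = (9143 + 8*√69)*((71 + 8) + 807) = (9143 + 8*√69)*(79 + 807) = (9143 + 8*√69)*886 = 8100698 + 7088*√69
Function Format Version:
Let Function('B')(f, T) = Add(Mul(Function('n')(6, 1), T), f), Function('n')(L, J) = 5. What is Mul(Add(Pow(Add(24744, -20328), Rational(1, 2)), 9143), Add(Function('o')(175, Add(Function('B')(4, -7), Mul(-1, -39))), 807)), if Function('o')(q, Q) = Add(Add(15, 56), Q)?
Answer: Add(8100698, Mul(7088, Pow(69, Rational(1, 2)))) ≈ 8.1596e+6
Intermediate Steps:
Function('B')(f, T) = Add(f, Mul(5, T)) (Function('B')(f, T) = Add(Mul(5, T), f) = Add(f, Mul(5, T)))
Function('o')(q, Q) = Add(71, Q)
Mul(Add(Pow(Add(24744, -20328), Rational(1, 2)), 9143), Add(Function('o')(175, Add(Function('B')(4, -7), Mul(-1, -39))), 807)) = Mul(Add(Pow(Add(24744, -20328), Rational(1, 2)), 9143), Add(Add(71, Add(Add(4, Mul(5, -7)), Mul(-1, -39))), 807)) = Mul(Add(Pow(4416, Rational(1, 2)), 9143), Add(Add(71, Add(Add(4, -35), 39)), 807)) = Mul(Add(Mul(8, Pow(69, Rational(1, 2))), 9143), Add(Add(71, Add(-31, 39)), 807)) = Mul(Add(9143, Mul(8, Pow(69, Rational(1, 2)))), Add(Add(71, 8), 807)) = Mul(Add(9143, Mul(8, Pow(69, Rational(1, 2)))), Add(79, 807)) = Mul(Add(9143, Mul(8, Pow(69, Rational(1, 2)))), 886) = Add(8100698, Mul(7088, Pow(69, Rational(1, 2))))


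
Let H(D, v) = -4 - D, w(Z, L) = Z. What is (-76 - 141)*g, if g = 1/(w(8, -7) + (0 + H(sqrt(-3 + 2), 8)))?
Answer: -868/17 - 217*I/17 ≈ -51.059 - 12.765*I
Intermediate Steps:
g = (4 + I)/17 (g = 1/(8 + (0 + (-4 - sqrt(-3 + 2)))) = 1/(8 + (0 + (-4 - sqrt(-1)))) = 1/(8 + (0 + (-4 - I))) = 1/(8 + (-4 - I)) = 1/(4 - I) = (4 + I)/17 ≈ 0.23529 + 0.058824*I)
(-76 - 141)*g = (-76 - 141)*(4/17 + I/17) = -217*(4/17 + I/17) = -868/17 - 217*I/17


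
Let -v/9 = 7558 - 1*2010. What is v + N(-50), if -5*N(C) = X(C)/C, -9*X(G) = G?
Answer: -2246939/45 ≈ -49932.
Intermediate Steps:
v = -49932 (v = -9*(7558 - 1*2010) = -9*(7558 - 2010) = -9*5548 = -49932)
X(G) = -G/9
N(C) = 1/45 (N(C) = -(-C/9)/(5*C) = -1/5*(-1/9) = 1/45)
v + N(-50) = -49932 + 1/45 = -2246939/45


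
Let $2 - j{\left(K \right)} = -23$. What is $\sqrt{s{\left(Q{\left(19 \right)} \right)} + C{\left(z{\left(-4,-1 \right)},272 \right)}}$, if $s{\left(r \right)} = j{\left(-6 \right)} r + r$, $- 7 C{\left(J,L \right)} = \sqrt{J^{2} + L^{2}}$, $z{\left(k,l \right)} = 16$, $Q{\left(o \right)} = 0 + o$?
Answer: $\frac{\sqrt{24206 - 112 \sqrt{290}}}{7} \approx 21.332$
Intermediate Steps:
$j{\left(K \right)} = 25$ ($j{\left(K \right)} = 2 - -23 = 2 + 23 = 25$)
$Q{\left(o \right)} = o$
$C{\left(J,L \right)} = - \frac{\sqrt{J^{2} + L^{2}}}{7}$
$s{\left(r \right)} = 26 r$ ($s{\left(r \right)} = 25 r + r = 26 r$)
$\sqrt{s{\left(Q{\left(19 \right)} \right)} + C{\left(z{\left(-4,-1 \right)},272 \right)}} = \sqrt{26 \cdot 19 - \frac{\sqrt{16^{2} + 272^{2}}}{7}} = \sqrt{494 - \frac{\sqrt{256 + 73984}}{7}} = \sqrt{494 - \frac{\sqrt{74240}}{7}} = \sqrt{494 - \frac{16 \sqrt{290}}{7}}$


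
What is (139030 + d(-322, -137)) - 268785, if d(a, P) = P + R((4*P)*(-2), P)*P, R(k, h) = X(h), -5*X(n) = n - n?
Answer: -129892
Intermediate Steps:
X(n) = 0 (X(n) = -(n - n)/5 = -⅕*0 = 0)
R(k, h) = 0
d(a, P) = P (d(a, P) = P + 0*P = P + 0 = P)
(139030 + d(-322, -137)) - 268785 = (139030 - 137) - 268785 = 138893 - 268785 = -129892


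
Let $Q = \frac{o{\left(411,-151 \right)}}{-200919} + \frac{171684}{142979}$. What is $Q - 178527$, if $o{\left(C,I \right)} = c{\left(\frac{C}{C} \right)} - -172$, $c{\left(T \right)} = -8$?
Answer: $- \frac{5128545952837387}{28727197701} \approx -1.7853 \cdot 10^{5}$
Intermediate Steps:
$o{\left(C,I \right)} = 164$ ($o{\left(C,I \right)} = -8 - -172 = -8 + 172 = 164$)
$Q = \frac{34471129040}{28727197701}$ ($Q = \frac{164}{-200919} + \frac{171684}{142979} = 164 \left(- \frac{1}{200919}\right) + 171684 \cdot \frac{1}{142979} = - \frac{164}{200919} + \frac{171684}{142979} = \frac{34471129040}{28727197701} \approx 1.1999$)
$Q - 178527 = \frac{34471129040}{28727197701} - 178527 = - \frac{5128545952837387}{28727197701}$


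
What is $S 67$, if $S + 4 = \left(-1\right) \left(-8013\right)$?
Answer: $536603$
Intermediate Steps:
$S = 8009$ ($S = -4 - -8013 = -4 + 8013 = 8009$)
$S 67 = 8009 \cdot 67 = 536603$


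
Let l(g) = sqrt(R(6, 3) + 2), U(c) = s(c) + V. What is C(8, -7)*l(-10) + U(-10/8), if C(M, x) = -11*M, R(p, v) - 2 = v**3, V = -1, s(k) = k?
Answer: -9/4 - 88*sqrt(31) ≈ -492.21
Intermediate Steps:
U(c) = -1 + c (U(c) = c - 1 = -1 + c)
R(p, v) = 2 + v**3
l(g) = sqrt(31) (l(g) = sqrt((2 + 3**3) + 2) = sqrt((2 + 27) + 2) = sqrt(29 + 2) = sqrt(31))
C(8, -7)*l(-10) + U(-10/8) = (-11*8)*sqrt(31) + (-1 - 10/8) = -88*sqrt(31) + (-1 - 10*1/8) = -88*sqrt(31) + (-1 - 5/4) = -88*sqrt(31) - 9/4 = -9/4 - 88*sqrt(31)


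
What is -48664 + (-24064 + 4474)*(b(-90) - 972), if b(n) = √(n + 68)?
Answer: 18992816 - 19590*I*√22 ≈ 1.8993e+7 - 91885.0*I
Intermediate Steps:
b(n) = √(68 + n)
-48664 + (-24064 + 4474)*(b(-90) - 972) = -48664 + (-24064 + 4474)*(√(68 - 90) - 972) = -48664 - 19590*(√(-22) - 972) = -48664 - 19590*(I*√22 - 972) = -48664 - 19590*(-972 + I*√22) = -48664 + (19041480 - 19590*I*√22) = 18992816 - 19590*I*√22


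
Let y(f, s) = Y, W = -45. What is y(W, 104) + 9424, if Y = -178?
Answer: 9246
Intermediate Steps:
y(f, s) = -178
y(W, 104) + 9424 = -178 + 9424 = 9246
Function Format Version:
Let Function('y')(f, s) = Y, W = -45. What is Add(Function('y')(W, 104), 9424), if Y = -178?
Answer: 9246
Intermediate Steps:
Function('y')(f, s) = -178
Add(Function('y')(W, 104), 9424) = Add(-178, 9424) = 9246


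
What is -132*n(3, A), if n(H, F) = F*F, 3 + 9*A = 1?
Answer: -176/27 ≈ -6.5185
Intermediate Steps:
A = -2/9 (A = -1/3 + (1/9)*1 = -1/3 + 1/9 = -2/9 ≈ -0.22222)
n(H, F) = F**2
-132*n(3, A) = -132*(-2/9)**2 = -132*4/81 = -176/27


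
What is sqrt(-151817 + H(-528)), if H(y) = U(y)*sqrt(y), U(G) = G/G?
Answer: sqrt(-151817 + 4*I*sqrt(33)) ≈ 0.029 + 389.64*I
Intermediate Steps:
U(G) = 1
H(y) = sqrt(y) (H(y) = 1*sqrt(y) = sqrt(y))
sqrt(-151817 + H(-528)) = sqrt(-151817 + sqrt(-528)) = sqrt(-151817 + 4*I*sqrt(33))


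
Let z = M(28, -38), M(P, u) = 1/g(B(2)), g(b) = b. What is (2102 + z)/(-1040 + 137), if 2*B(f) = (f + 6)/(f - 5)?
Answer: -8405/3612 ≈ -2.3270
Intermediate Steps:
B(f) = (6 + f)/(2*(-5 + f)) (B(f) = ((f + 6)/(f - 5))/2 = ((6 + f)/(-5 + f))/2 = (6 + f)/(2*(-5 + f)))
M(P, u) = -3/4 (M(P, u) = 1/((6 + 2)/(2*(-5 + 2))) = 1/((1/2)*8/(-3)) = 1/((1/2)*(-1/3)*8) = 1/(-4/3) = -3/4)
z = -3/4 ≈ -0.75000
(2102 + z)/(-1040 + 137) = (2102 - 3/4)/(-1040 + 137) = (8405/4)/(-903) = (8405/4)*(-1/903) = -8405/3612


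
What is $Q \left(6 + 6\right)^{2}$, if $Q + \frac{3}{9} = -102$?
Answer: $-14736$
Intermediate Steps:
$Q = - \frac{307}{3}$ ($Q = - \frac{1}{3} - 102 = - \frac{307}{3} \approx -102.33$)
$Q \left(6 + 6\right)^{2} = - \frac{307 \left(6 + 6\right)^{2}}{3} = - \frac{307 \cdot 12^{2}}{3} = \left(- \frac{307}{3}\right) 144 = -14736$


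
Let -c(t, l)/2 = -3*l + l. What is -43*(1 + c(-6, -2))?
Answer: 301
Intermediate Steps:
c(t, l) = 4*l (c(t, l) = -2*(-3*l + l) = -(-4)*l = 4*l)
-43*(1 + c(-6, -2)) = -43*(1 + 4*(-2)) = -43*(1 - 8) = -43*(-7) = 301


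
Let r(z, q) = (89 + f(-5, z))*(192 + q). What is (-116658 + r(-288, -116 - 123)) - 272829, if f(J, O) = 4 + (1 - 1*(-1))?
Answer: -393952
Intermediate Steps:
f(J, O) = 6 (f(J, O) = 4 + (1 + 1) = 4 + 2 = 6)
r(z, q) = 18240 + 95*q (r(z, q) = (89 + 6)*(192 + q) = 95*(192 + q) = 18240 + 95*q)
(-116658 + r(-288, -116 - 123)) - 272829 = (-116658 + (18240 + 95*(-116 - 123))) - 272829 = (-116658 + (18240 + 95*(-239))) - 272829 = (-116658 + (18240 - 22705)) - 272829 = (-116658 - 4465) - 272829 = -121123 - 272829 = -393952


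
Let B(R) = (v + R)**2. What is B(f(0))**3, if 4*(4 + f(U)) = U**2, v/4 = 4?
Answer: 2985984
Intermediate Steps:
v = 16 (v = 4*4 = 16)
f(U) = -4 + U**2/4
B(R) = (16 + R)**2
B(f(0))**3 = ((16 + (-4 + (1/4)*0**2))**2)**3 = ((16 + (-4 + (1/4)*0))**2)**3 = ((16 + (-4 + 0))**2)**3 = ((16 - 4)**2)**3 = (12**2)**3 = 144**3 = 2985984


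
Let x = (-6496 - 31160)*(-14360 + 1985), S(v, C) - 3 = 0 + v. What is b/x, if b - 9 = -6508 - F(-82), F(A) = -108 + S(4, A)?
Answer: -3199/232996500 ≈ -1.3730e-5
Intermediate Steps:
S(v, C) = 3 + v (S(v, C) = 3 + (0 + v) = 3 + v)
x = 465993000 (x = -37656*(-12375) = 465993000)
F(A) = -101 (F(A) = -108 + (3 + 4) = -108 + 7 = -101)
b = -6398 (b = 9 + (-6508 - 1*(-101)) = 9 + (-6508 + 101) = 9 - 6407 = -6398)
b/x = -6398/465993000 = -6398*1/465993000 = -3199/232996500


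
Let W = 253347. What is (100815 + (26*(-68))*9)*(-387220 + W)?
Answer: -11366219319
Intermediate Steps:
(100815 + (26*(-68))*9)*(-387220 + W) = (100815 + (26*(-68))*9)*(-387220 + 253347) = (100815 - 1768*9)*(-133873) = (100815 - 15912)*(-133873) = 84903*(-133873) = -11366219319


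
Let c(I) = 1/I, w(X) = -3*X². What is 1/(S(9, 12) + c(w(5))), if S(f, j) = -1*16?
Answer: -75/1201 ≈ -0.062448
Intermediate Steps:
S(f, j) = -16
1/(S(9, 12) + c(w(5))) = 1/(-16 + 1/(-3*5²)) = 1/(-16 + 1/(-3*25)) = 1/(-16 + 1/(-75)) = 1/(-16 - 1/75) = 1/(-1201/75) = -75/1201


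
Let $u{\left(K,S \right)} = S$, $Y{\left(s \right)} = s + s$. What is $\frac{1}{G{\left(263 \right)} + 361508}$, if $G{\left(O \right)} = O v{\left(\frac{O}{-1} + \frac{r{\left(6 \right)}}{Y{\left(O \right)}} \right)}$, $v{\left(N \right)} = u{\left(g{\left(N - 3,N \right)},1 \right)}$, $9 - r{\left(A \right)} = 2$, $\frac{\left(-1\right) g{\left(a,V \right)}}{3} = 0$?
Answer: $\frac{1}{361771} \approx 2.7642 \cdot 10^{-6}$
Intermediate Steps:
$Y{\left(s \right)} = 2 s$
$g{\left(a,V \right)} = 0$ ($g{\left(a,V \right)} = \left(-3\right) 0 = 0$)
$r{\left(A \right)} = 7$ ($r{\left(A \right)} = 9 - 2 = 7$)
$v{\left(N \right)} = 1$
$G{\left(O \right)} = O$ ($G{\left(O \right)} = O 1 = O$)
$\frac{1}{G{\left(263 \right)} + 361508} = \frac{1}{263 + 361508} = \frac{1}{361771}$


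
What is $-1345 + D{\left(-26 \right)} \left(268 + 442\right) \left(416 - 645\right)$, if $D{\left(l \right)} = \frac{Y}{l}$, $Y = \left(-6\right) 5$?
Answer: $- \frac{2456335}{13} \approx -1.8895 \cdot 10^{5}$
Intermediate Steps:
$Y = -30$
$D{\left(l \right)} = - \frac{30}{l}$
$-1345 + D{\left(-26 \right)} \left(268 + 442\right) \left(416 - 645\right) = -1345 + - \frac{30}{-26} \left(268 + 442\right) \left(416 - 645\right) = -1345 + \left(-30\right) \left(- \frac{1}{26}\right) 710 \left(-229\right) = -1345 + \frac{15}{13} \left(-162590\right) = -1345 - \frac{2438850}{13} = - \frac{2456335}{13}$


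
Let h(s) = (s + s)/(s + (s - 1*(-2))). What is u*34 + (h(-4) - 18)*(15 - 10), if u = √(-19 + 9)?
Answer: -250/3 + 34*I*√10 ≈ -83.333 + 107.52*I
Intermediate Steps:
h(s) = 2*s/(2 + 2*s) (h(s) = (2*s)/(s + (s + 2)) = (2*s)/(s + (2 + s)) = (2*s)/(2 + 2*s) = 2*s/(2 + 2*s))
u = I*√10 (u = √(-10) = I*√10 ≈ 3.1623*I)
u*34 + (h(-4) - 18)*(15 - 10) = (I*√10)*34 + (-4/(1 - 4) - 18)*(15 - 10) = 34*I*√10 + (-4/(-3) - 18)*5 = 34*I*√10 + (-4*(-⅓) - 18)*5 = 34*I*√10 + (4/3 - 18)*5 = 34*I*√10 - 50/3*5 = 34*I*√10 - 250/3 = -250/3 + 34*I*√10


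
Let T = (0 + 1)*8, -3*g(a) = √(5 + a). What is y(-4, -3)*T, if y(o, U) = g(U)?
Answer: -8*√2/3 ≈ -3.7712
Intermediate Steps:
g(a) = -√(5 + a)/3
T = 8 (T = 1*8 = 8)
y(o, U) = -√(5 + U)/3
y(-4, -3)*T = -√(5 - 3)/3*8 = -√2/3*8 = -8*√2/3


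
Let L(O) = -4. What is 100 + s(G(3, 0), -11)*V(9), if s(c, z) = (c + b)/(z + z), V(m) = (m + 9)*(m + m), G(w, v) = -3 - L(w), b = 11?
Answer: -844/11 ≈ -76.727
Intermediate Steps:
G(w, v) = 1 (G(w, v) = -3 - 1*(-4) = -3 + 4 = 1)
V(m) = 2*m*(9 + m) (V(m) = (9 + m)*(2*m) = 2*m*(9 + m))
s(c, z) = (11 + c)/(2*z) (s(c, z) = (c + 11)/(z + z) = (11 + c)/((2*z)) = (11 + c)*(1/(2*z)) = (11 + c)/(2*z))
100 + s(G(3, 0), -11)*V(9) = 100 + ((½)*(11 + 1)/(-11))*(2*9*(9 + 9)) = 100 + ((½)*(-1/11)*12)*(2*9*18) = 100 - 6/11*324 = 100 - 1944/11 = -844/11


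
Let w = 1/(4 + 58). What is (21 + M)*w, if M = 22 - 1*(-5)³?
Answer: 84/31 ≈ 2.7097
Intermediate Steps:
w = 1/62 ≈ 0.016129
M = 147 (M = 22 - 1*(-125) = 22 + 125 = 147)
(21 + M)*w = (21 + 147)*(1/62) = 168*(1/62) = 84/31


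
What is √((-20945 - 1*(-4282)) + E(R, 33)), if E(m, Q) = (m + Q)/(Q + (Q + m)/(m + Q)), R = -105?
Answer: I*√4816219/17 ≈ 129.09*I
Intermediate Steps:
E(m, Q) = (Q + m)/(1 + Q) (E(m, Q) = (Q + m)/(Q + (Q + m)/(Q + m)) = (Q + m)/(Q + 1) = (Q + m)/(1 + Q))
√((-20945 - 1*(-4282)) + E(R, 33)) = √((-20945 - 1*(-4282)) + (33 - 105)/(1 + 33)) = √((-20945 + 4282) - 72/34) = √(-16663 + (1/34)*(-72)) = √(-16663 - 36/17) = √(-283307/17) = I*√4816219/17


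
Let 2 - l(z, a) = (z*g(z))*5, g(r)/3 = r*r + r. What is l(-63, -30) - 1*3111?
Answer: 3688061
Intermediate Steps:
g(r) = 3*r + 3*r² (g(r) = 3*(r*r + r) = 3*(r² + r) = 3*(r + r²) = 3*r + 3*r²)
l(z, a) = 2 - 15*z²*(1 + z) (l(z, a) = 2 - z*(3*z*(1 + z))*5 = 2 - 3*z²*(1 + z)*5 = 2 - 15*z²*(1 + z))
l(-63, -30) - 1*3111 = (2 - 15*(-63)²*(1 - 63)) - 1*3111 = (2 - 15*3969*(-62)) - 3111 = (2 + 3691170) - 3111 = 3691172 - 3111 = 3688061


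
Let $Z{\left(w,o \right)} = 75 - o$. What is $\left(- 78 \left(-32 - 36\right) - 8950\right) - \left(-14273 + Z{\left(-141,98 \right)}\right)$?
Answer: $10650$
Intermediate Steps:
$\left(- 78 \left(-32 - 36\right) - 8950\right) - \left(-14273 + Z{\left(-141,98 \right)}\right) = \left(- 78 \left(-32 - 36\right) - 8950\right) + \left(14273 - \left(75 - 98\right)\right) = \left(\left(-78\right) \left(-68\right) - 8950\right) + \left(14273 - \left(75 - 98\right)\right) = \left(5304 - 8950\right) + \left(14273 - -23\right) = -3646 + \left(14273 + 23\right) = -3646 + 14296 = 10650$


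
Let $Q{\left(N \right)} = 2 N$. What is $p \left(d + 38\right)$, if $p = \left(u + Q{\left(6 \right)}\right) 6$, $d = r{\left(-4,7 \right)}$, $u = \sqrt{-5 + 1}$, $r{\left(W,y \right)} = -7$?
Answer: $2232 + 372 i \approx 2232.0 + 372.0 i$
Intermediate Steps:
$u = 2 i$ ($u = \sqrt{-4} = 2 i \approx 2.0 i$)
$d = -7$
$p = 72 + 12 i$ ($p = \left(2 i + 2 \cdot 6\right) 6 = \left(2 i + 12\right) 6 = \left(12 + 2 i\right) 6 = 72 + 12 i \approx 72.0 + 12.0 i$)
$p \left(d + 38\right) = \left(72 + 12 i\right) \left(-7 + 38\right) = \left(72 + 12 i\right) 31 = 2232 + 372 i$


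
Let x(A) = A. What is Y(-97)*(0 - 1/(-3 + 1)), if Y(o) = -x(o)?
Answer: 97/2 ≈ 48.500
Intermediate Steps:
Y(o) = -o
Y(-97)*(0 - 1/(-3 + 1)) = (-1*(-97))*(0 - 1/(-3 + 1)) = 97*(0 - 1/(-2)) = 97*(0 - 1*(-½)) = 97*(0 + ½) = 97*(½) = 97/2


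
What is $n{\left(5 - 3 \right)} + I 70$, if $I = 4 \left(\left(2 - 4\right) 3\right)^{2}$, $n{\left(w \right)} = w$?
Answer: $10082$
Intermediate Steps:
$I = 144$ ($I = 4 \left(\left(-2\right) 3\right)^{2} = 4 \left(-6\right)^{2} = 4 \cdot 36 = 144$)
$n{\left(5 - 3 \right)} + I 70 = \left(5 - 3\right) + 144 \cdot 70 = \left(5 - 3\right) + 10080 = 2 + 10080 = 10082$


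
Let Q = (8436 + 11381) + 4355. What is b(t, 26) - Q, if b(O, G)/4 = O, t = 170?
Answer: -23492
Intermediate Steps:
Q = 24172 (Q = 19817 + 4355 = 24172)
b(O, G) = 4*O
b(t, 26) - Q = 4*170 - 1*24172 = 680 - 24172 = -23492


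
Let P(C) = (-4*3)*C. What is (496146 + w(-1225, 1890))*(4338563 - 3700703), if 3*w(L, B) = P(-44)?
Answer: 316583950920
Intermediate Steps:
P(C) = -12*C
w(L, B) = 176 (w(L, B) = (-12*(-44))/3 = (1/3)*528 = 176)
(496146 + w(-1225, 1890))*(4338563 - 3700703) = (496146 + 176)*(4338563 - 3700703) = 496322*637860 = 316583950920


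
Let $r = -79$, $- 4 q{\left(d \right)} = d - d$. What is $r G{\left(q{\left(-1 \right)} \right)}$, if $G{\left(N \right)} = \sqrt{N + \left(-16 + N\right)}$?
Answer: $- 316 i \approx - 316.0 i$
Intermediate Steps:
$q{\left(d \right)} = 0$ ($q{\left(d \right)} = - \frac{d - d}{4} = \left(- \frac{1}{4}\right) 0 = 0$)
$G{\left(N \right)} = \sqrt{-16 + 2 N}$
$r G{\left(q{\left(-1 \right)} \right)} = - 79 \sqrt{-16 + 2 \cdot 0} = - 79 \sqrt{-16 + 0} = - 79 \sqrt{-16} = - 79 \cdot 4 i = - 316 i$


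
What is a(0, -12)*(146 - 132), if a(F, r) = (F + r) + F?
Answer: -168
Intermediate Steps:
a(F, r) = r + 2*F
a(0, -12)*(146 - 132) = (-12 + 2*0)*(146 - 132) = (-12 + 0)*14 = -12*14 = -168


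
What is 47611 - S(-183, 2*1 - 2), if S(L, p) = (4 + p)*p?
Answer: 47611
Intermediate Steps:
S(L, p) = p*(4 + p)
47611 - S(-183, 2*1 - 2) = 47611 - (2*1 - 2)*(4 + (2*1 - 2)) = 47611 - (2 - 2)*(4 + (2 - 2)) = 47611 - 0*(4 + 0) = 47611 - 0*4 = 47611 - 1*0 = 47611 + 0 = 47611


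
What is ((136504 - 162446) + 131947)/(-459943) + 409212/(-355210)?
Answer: -112934115483/81688176515 ≈ -1.3825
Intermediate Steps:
((136504 - 162446) + 131947)/(-459943) + 409212/(-355210) = (-25942 + 131947)*(-1/459943) + 409212*(-1/355210) = 106005*(-1/459943) - 204606/177605 = -106005/459943 - 204606/177605 = -112934115483/81688176515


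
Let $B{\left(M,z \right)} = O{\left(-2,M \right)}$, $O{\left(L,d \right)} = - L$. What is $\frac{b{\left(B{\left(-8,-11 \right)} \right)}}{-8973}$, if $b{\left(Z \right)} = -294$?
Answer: $\frac{98}{2991} \approx 0.032765$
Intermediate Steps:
$B{\left(M,z \right)} = 2$ ($B{\left(M,z \right)} = \left(-1\right) \left(-2\right) = 2$)
$\frac{b{\left(B{\left(-8,-11 \right)} \right)}}{-8973} = - \frac{294}{-8973} = \left(-294\right) \left(- \frac{1}{8973}\right) = \frac{98}{2991}$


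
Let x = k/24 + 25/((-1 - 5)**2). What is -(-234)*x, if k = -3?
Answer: 533/4 ≈ 133.25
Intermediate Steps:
x = 41/72 (x = -3/24 + 25/((-1 - 5)**2) = -3*1/24 + 25/((-6)**2) = -1/8 + 25/36 = 41/72 ≈ 0.56944)
-(-234)*x = -(-234)*41/72 = -234*(-41/72) = 533/4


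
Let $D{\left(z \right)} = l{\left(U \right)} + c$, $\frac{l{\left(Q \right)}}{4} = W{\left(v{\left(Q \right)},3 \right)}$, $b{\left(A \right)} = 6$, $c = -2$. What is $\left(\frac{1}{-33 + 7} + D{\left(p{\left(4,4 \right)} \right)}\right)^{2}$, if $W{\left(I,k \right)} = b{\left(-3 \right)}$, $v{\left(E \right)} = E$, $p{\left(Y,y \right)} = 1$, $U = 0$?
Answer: $\frac{326041}{676} \approx 482.31$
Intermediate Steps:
$W{\left(I,k \right)} = 6$
$l{\left(Q \right)} = 24$ ($l{\left(Q \right)} = 4 \cdot 6 = 24$)
$D{\left(z \right)} = 22$ ($D{\left(z \right)} = 24 - 2 = 22$)
$\left(\frac{1}{-33 + 7} + D{\left(p{\left(4,4 \right)} \right)}\right)^{2} = \left(\frac{1}{-33 + 7} + 22\right)^{2} = \left(\frac{1}{-26} + 22\right)^{2} = \left(- \frac{1}{26} + 22\right)^{2} = \left(\frac{571}{26}\right)^{2} = \frac{326041}{676}$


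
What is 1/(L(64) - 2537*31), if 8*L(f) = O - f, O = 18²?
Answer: -2/157229 ≈ -1.2720e-5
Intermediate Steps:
O = 324
L(f) = 81/2 - f/8 (L(f) = (324 - f)/8 = 81/2 - f/8)
1/(L(64) - 2537*31) = 1/((81/2 - ⅛*64) - 2537*31) = 1/((81/2 - 8) - 78647) = 1/(65/2 - 78647) = 1/(-157229/2) = -2/157229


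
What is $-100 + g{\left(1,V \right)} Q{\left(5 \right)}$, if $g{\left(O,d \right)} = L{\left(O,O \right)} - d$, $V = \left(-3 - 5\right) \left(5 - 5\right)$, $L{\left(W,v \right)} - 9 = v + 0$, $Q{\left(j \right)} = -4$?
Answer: $-140$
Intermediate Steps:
$L{\left(W,v \right)} = 9 + v$ ($L{\left(W,v \right)} = 9 + \left(v + 0\right) = 9 + v$)
$V = 0$ ($V = \left(-8\right) 0 = 0$)
$g{\left(O,d \right)} = 9 + O - d$ ($g{\left(O,d \right)} = \left(9 + O\right) - d = 9 + O - d$)
$-100 + g{\left(1,V \right)} Q{\left(5 \right)} = -100 + \left(9 + 1 - 0\right) \left(-4\right) = -100 + \left(9 + 1 + 0\right) \left(-4\right) = -100 + 10 \left(-4\right) = -100 - 40 = -140$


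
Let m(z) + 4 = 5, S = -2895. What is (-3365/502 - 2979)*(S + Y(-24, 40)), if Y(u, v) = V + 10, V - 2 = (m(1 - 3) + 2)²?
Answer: 2153808651/251 ≈ 8.5809e+6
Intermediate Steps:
m(z) = 1 (m(z) = -4 + 5 = 1)
V = 11 (V = 2 + (1 + 2)² = 2 + 3² = 2 + 9 = 11)
Y(u, v) = 21 (Y(u, v) = 11 + 10 = 21)
(-3365/502 - 2979)*(S + Y(-24, 40)) = (-3365/502 - 2979)*(-2895 + 21) = (-3365*1/502 - 2979)*(-2874) = (-3365/502 - 2979)*(-2874) = -1498823/502*(-2874) = 2153808651/251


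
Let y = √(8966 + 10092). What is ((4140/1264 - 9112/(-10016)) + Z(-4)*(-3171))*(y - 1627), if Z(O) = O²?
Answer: 2040982971676/24727 - 1254445588*√19058/24727 ≈ 7.5537e+7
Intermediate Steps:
y = √19058 ≈ 138.05
((4140/1264 - 9112/(-10016)) + Z(-4)*(-3171))*(y - 1627) = ((4140/1264 - 9112/(-10016)) + (-4)²*(-3171))*(√19058 - 1627) = ((4140*(1/1264) - 9112*(-1/10016)) + 16*(-3171))*(-1627 + √19058) = ((1035/316 + 1139/1252) - 50736)*(-1627 + √19058) = (103484/24727 - 50736)*(-1627 + √19058) = -1254445588*(-1627 + √19058)/24727 = 2040982971676/24727 - 1254445588*√19058/24727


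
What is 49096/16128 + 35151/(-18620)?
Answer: 1550233/1340640 ≈ 1.1563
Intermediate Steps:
49096/16128 + 35151/(-18620) = 49096*(1/16128) + 35151*(-1/18620) = 6137/2016 - 35151/18620 = 1550233/1340640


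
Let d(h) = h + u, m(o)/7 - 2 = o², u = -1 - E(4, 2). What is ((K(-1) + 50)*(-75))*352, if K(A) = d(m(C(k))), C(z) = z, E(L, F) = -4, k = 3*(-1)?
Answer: -3432000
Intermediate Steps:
k = -3
u = 3 (u = -1 - 1*(-4) = -1 + 4 = 3)
m(o) = 14 + 7*o²
d(h) = 3 + h (d(h) = h + 3 = 3 + h)
K(A) = 80 (K(A) = 3 + (14 + 7*(-3)²) = 3 + (14 + 7*9) = 3 + (14 + 63) = 3 + 77 = 80)
((K(-1) + 50)*(-75))*352 = ((80 + 50)*(-75))*352 = (130*(-75))*352 = -9750*352 = -3432000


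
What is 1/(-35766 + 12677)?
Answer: -1/23089 ≈ -4.3311e-5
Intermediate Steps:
1/(-35766 + 12677) = 1/(-23089) = -1/23089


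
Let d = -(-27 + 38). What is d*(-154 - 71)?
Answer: 2475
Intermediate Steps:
d = -11 (d = -1*11 = -11)
d*(-154 - 71) = -11*(-154 - 71) = -11*(-225) = 2475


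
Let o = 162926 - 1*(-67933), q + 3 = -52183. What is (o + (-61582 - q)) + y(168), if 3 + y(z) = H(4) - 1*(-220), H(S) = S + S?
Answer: 221688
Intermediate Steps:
H(S) = 2*S
q = -52186 (q = -3 - 52183 = -52186)
y(z) = 225 (y(z) = -3 + (2*4 - 1*(-220)) = -3 + (8 + 220) = -3 + 228 = 225)
o = 230859 (o = 162926 + 67933 = 230859)
(o + (-61582 - q)) + y(168) = (230859 + (-61582 - 1*(-52186))) + 225 = (230859 + (-61582 + 52186)) + 225 = (230859 - 9396) + 225 = 221463 + 225 = 221688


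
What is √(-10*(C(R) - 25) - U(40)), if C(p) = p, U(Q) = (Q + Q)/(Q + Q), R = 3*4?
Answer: √129 ≈ 11.358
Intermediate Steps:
R = 12
U(Q) = 1 (U(Q) = (2*Q)/((2*Q)) = (2*Q)*(1/(2*Q)) = 1)
√(-10*(C(R) - 25) - U(40)) = √(-10*(12 - 25) - 1*1) = √(-10*(-13) - 1) = √(130 - 1) = √129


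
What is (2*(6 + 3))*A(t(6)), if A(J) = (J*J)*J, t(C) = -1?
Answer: -18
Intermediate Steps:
A(J) = J³ (A(J) = J²*J = J³)
(2*(6 + 3))*A(t(6)) = (2*(6 + 3))*(-1)³ = (2*9)*(-1) = 18*(-1) = -18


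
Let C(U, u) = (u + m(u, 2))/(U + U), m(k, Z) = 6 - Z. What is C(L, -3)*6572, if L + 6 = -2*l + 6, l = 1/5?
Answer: -8215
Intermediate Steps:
l = ⅕ ≈ 0.20000
L = -⅖ (L = -6 + (-2*⅕ + 6) = -6 + (-⅖ + 6) = -6 + 28/5 = -⅖ ≈ -0.40000)
C(U, u) = (4 + u)/(2*U) (C(U, u) = (u + (6 - 1*2))/(U + U) = (u + (6 - 2))/((2*U)) = (u + 4)*(1/(2*U)) = (4 + u)*(1/(2*U)) = (4 + u)/(2*U))
C(L, -3)*6572 = ((4 - 3)/(2*(-⅖)))*6572 = ((½)*(-5/2)*1)*6572 = -5/4*6572 = -8215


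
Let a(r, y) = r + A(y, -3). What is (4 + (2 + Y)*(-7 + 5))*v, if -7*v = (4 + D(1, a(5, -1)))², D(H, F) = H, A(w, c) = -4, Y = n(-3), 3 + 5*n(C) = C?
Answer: -60/7 ≈ -8.5714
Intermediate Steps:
n(C) = -⅗ + C/5
Y = -6/5 (Y = -⅗ + (⅕)*(-3) = -⅗ - ⅗ = -6/5 ≈ -1.2000)
a(r, y) = -4 + r (a(r, y) = r - 4 = -4 + r)
v = -25/7 (v = -(4 + 1)²/7 = -⅐*5² = -⅐*25 = -25/7 ≈ -3.5714)
(4 + (2 + Y)*(-7 + 5))*v = (4 + (2 - 6/5)*(-7 + 5))*(-25/7) = (4 + (⅘)*(-2))*(-25/7) = (4 - 8/5)*(-25/7) = (12/5)*(-25/7) = -60/7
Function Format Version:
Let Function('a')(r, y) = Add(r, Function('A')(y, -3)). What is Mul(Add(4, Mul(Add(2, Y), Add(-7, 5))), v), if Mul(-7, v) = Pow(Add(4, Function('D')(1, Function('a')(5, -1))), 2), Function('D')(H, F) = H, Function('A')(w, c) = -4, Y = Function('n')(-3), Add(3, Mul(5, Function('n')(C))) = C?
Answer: Rational(-60, 7) ≈ -8.5714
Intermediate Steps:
Function('n')(C) = Add(Rational(-3, 5), Mul(Rational(1, 5), C))
Y = Rational(-6, 5) (Y = Add(Rational(-3, 5), Mul(Rational(1, 5), -3)) = Add(Rational(-3, 5), Rational(-3, 5)) = Rational(-6, 5) ≈ -1.2000)
Function('a')(r, y) = Add(-4, r) (Function('a')(r, y) = Add(r, -4) = Add(-4, r))
v = Rational(-25, 7) (v = Mul(Rational(-1, 7), Pow(Add(4, 1), 2)) = Mul(Rational(-1, 7), Pow(5, 2)) = Mul(Rational(-1, 7), 25) = Rational(-25, 7) ≈ -3.5714)
Mul(Add(4, Mul(Add(2, Y), Add(-7, 5))), v) = Mul(Add(4, Mul(Add(2, Rational(-6, 5)), Add(-7, 5))), Rational(-25, 7)) = Mul(Add(4, Mul(Rational(4, 5), -2)), Rational(-25, 7)) = Mul(Add(4, Rational(-8, 5)), Rational(-25, 7)) = Mul(Rational(12, 5), Rational(-25, 7)) = Rational(-60, 7)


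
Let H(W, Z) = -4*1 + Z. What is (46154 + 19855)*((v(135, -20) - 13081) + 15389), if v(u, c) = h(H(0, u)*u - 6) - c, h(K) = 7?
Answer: 154131015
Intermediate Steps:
H(W, Z) = -4 + Z
v(u, c) = 7 - c
(46154 + 19855)*((v(135, -20) - 13081) + 15389) = (46154 + 19855)*(((7 - 1*(-20)) - 13081) + 15389) = 66009*(((7 + 20) - 13081) + 15389) = 66009*((27 - 13081) + 15389) = 66009*(-13054 + 15389) = 66009*2335 = 154131015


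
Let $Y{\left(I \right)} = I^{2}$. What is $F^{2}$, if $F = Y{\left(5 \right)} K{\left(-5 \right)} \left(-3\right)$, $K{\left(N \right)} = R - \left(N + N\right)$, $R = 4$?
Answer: $1102500$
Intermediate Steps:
$K{\left(N \right)} = 4 - 2 N$ ($K{\left(N \right)} = 4 - \left(N + N\right) = 4 - 2 N$)
$F = -1050$ ($F = 5^{2} \left(4 - -10\right) \left(-3\right) = 25 \left(4 + 10\right) \left(-3\right) = 25 \cdot 14 \left(-3\right) = 350 \left(-3\right) = -1050$)
$F^{2} = \left(-1050\right)^{2} = 1102500$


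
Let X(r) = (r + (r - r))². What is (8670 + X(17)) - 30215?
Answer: -21256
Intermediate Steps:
X(r) = r² (X(r) = (r + 0)² = r²)
(8670 + X(17)) - 30215 = (8670 + 17²) - 30215 = (8670 + 289) - 30215 = 8959 - 30215 = -21256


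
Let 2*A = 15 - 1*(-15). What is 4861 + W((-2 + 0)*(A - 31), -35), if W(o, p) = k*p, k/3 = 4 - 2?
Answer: 4651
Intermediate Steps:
A = 15 (A = (15 - 1*(-15))/2 = (15 + 15)/2 = (½)*30 = 15)
k = 6 (k = 3*(4 - 2) = 3*2 = 6)
W(o, p) = 6*p
4861 + W((-2 + 0)*(A - 31), -35) = 4861 + 6*(-35) = 4861 - 210 = 4651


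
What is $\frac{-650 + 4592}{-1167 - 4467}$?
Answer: $- \frac{219}{313} \approx -0.69968$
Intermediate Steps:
$\frac{-650 + 4592}{-1167 - 4467} = \frac{3942}{-5634} = 3942 \left(- \frac{1}{5634}\right) = - \frac{219}{313}$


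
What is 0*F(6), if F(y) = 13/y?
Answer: 0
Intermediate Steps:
0*F(6) = 0*(13/6) = 0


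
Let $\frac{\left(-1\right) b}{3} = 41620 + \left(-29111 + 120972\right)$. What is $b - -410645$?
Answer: $10202$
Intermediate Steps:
$b = -400443$ ($b = - 3 \left(41620 + \left(-29111 + 120972\right)\right) = - 3 \left(41620 + 91861\right) = \left(-3\right) 133481 = -400443$)
$b - -410645 = -400443 - -410645 = -400443 + 410645 = 10202$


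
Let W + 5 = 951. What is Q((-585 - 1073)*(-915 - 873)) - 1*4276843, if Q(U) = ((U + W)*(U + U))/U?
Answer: 1654057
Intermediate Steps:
W = 946 (W = -5 + 951 = 946)
Q(U) = 1892 + 2*U (Q(U) = ((U + 946)*(U + U))/U = ((946 + U)*(2*U))/U = (2*U*(946 + U))/U = 1892 + 2*U)
Q((-585 - 1073)*(-915 - 873)) - 1*4276843 = (1892 + 2*((-585 - 1073)*(-915 - 873))) - 1*4276843 = (1892 + 2*(-1658*(-1788))) - 4276843 = (1892 + 2*2964504) - 4276843 = (1892 + 5929008) - 4276843 = 5930900 - 4276843 = 1654057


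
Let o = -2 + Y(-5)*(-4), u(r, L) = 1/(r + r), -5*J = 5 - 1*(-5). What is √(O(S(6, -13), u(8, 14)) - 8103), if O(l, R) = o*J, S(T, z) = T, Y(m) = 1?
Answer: 3*I*√899 ≈ 89.95*I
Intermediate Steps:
J = -2 (J = -(5 - 1*(-5))/5 = -(5 + 5)/5 = -⅕*10 = -2)
u(r, L) = 1/(2*r)
o = -6 (o = -2 + 1*(-4) = -2 - 4 = -6)
O(l, R) = 12 (O(l, R) = -6*(-2) = 12)
√(O(S(6, -13), u(8, 14)) - 8103) = √(12 - 8103) = √(-8091) = 3*I*√899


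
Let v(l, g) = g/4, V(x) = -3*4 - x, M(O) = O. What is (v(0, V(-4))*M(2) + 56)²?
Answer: 2704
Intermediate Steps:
V(x) = -12 - x
v(l, g) = g/4 (v(l, g) = g*(¼) = g/4)
(v(0, V(-4))*M(2) + 56)² = (((-12 - 1*(-4))/4)*2 + 56)² = (((-12 + 4)/4)*2 + 56)² = (((¼)*(-8))*2 + 56)² = (-2*2 + 56)² = (-4 + 56)² = 52² = 2704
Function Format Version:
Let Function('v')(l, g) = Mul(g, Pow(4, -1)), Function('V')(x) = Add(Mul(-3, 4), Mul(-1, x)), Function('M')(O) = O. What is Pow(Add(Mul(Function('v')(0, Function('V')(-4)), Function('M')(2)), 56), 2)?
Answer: 2704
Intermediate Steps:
Function('V')(x) = Add(-12, Mul(-1, x))
Function('v')(l, g) = Mul(Rational(1, 4), g) (Function('v')(l, g) = Mul(g, Rational(1, 4)) = Mul(Rational(1, 4), g))
Pow(Add(Mul(Function('v')(0, Function('V')(-4)), Function('M')(2)), 56), 2) = Pow(Add(Mul(Mul(Rational(1, 4), Add(-12, Mul(-1, -4))), 2), 56), 2) = Pow(Add(Mul(Mul(Rational(1, 4), Add(-12, 4)), 2), 56), 2) = Pow(Add(Mul(Mul(Rational(1, 4), -8), 2), 56), 2) = Pow(Add(Mul(-2, 2), 56), 2) = Pow(Add(-4, 56), 2) = Pow(52, 2) = 2704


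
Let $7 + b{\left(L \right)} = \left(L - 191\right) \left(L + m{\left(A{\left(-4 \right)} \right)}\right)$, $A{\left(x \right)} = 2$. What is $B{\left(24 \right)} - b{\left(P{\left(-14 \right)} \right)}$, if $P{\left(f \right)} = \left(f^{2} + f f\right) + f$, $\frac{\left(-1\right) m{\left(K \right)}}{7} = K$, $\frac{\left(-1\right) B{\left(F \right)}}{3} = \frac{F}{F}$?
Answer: $-68064$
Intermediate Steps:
$B{\left(F \right)} = -3$ ($B{\left(F \right)} = - 3 \frac{F}{F} = \left(-3\right) 1 = -3$)
$m{\left(K \right)} = - 7 K$
$P{\left(f \right)} = f + 2 f^{2}$ ($P{\left(f \right)} = \left(f^{2} + f^{2}\right) + f = 2 f^{2} + f = f + 2 f^{2}$)
$b{\left(L \right)} = -7 + \left(-191 + L\right) \left(-14 + L\right)$ ($b{\left(L \right)} = -7 + \left(L - 191\right) \left(L - 14\right) = -7 + \left(-191 + L\right) \left(L - 14\right) = -7 + \left(-191 + L\right) \left(-14 + L\right)$)
$B{\left(24 \right)} - b{\left(P{\left(-14 \right)} \right)} = -3 - \left(2667 + \left(- 14 \left(1 + 2 \left(-14\right)\right)\right)^{2} - 205 \left(- 14 \left(1 + 2 \left(-14\right)\right)\right)\right) = -3 - \left(2667 + \left(- 14 \left(1 - 28\right)\right)^{2} - 205 \left(- 14 \left(1 - 28\right)\right)\right) = -3 - \left(2667 + \left(\left(-14\right) \left(-27\right)\right)^{2} - 205 \left(\left(-14\right) \left(-27\right)\right)\right) = -3 - \left(2667 + 378^{2} - 77490\right) = -3 - \left(2667 + 142884 - 77490\right) = -3 - 68061 = -68064$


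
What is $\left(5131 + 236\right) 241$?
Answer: $1293447$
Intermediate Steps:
$\left(5131 + 236\right) 241 = 5367 \cdot 241 = 1293447$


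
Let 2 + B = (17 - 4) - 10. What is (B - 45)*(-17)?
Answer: 748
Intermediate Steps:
B = 1 (B = -2 + ((17 - 4) - 10) = -2 + (13 - 10) = -2 + 3 = 1)
(B - 45)*(-17) = (1 - 45)*(-17) = -44*(-17) = 748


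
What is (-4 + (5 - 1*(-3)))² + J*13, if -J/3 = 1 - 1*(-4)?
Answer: -179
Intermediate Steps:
J = -15 (J = -3*(1 - 1*(-4)) = -3*(1 + 4) = -3*5 = -15)
(-4 + (5 - 1*(-3)))² + J*13 = (-4 + (5 - 1*(-3)))² - 15*13 = (-4 + (5 + 3))² - 195 = (-4 + 8)² - 195 = 4² - 195 = 16 - 195 = -179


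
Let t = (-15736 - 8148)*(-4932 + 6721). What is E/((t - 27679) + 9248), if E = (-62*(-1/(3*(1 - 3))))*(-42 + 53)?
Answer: 341/128240721 ≈ 2.6591e-6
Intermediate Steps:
t = -42728476 (t = -23884*1789 = -42728476)
E = -341/3 (E = -62/((-3*(-2)))*11 = -62/6*11 = -62*1/6*11 = -31/3*11 = -341/3 ≈ -113.67)
E/((t - 27679) + 9248) = -341/(3*((-42728476 - 27679) + 9248)) = -341/(3*(-42756155 + 9248)) = -341/3/(-42746907) = -341/3*(-1/42746907) = 341/128240721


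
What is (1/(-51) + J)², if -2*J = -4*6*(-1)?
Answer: 375769/2601 ≈ 144.47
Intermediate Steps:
J = -12 (J = -(-4*6)*(-1)/2 = -(-12)*(-1) = -½*24 = -12)
(1/(-51) + J)² = (1/(-51) - 12)² = (-1/51 - 12)² = (-613/51)² = 375769/2601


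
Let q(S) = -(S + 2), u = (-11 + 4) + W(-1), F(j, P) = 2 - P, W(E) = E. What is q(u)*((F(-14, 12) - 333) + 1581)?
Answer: 7428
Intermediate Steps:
u = -8 (u = (-11 + 4) - 1 = -7 - 1 = -8)
q(S) = -2 - S (q(S) = -(2 + S) = -2 - S)
q(u)*((F(-14, 12) - 333) + 1581) = (-2 - 1*(-8))*(((2 - 1*12) - 333) + 1581) = (-2 + 8)*(((2 - 12) - 333) + 1581) = 6*((-10 - 333) + 1581) = 6*(-343 + 1581) = 6*1238 = 7428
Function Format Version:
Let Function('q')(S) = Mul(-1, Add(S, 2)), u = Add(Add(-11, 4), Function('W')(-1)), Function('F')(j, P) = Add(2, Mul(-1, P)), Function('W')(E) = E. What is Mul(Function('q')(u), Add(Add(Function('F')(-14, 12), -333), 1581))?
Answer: 7428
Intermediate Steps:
u = -8 (u = Add(Add(-11, 4), -1) = Add(-7, -1) = -8)
Function('q')(S) = Add(-2, Mul(-1, S)) (Function('q')(S) = Mul(-1, Add(2, S)) = Add(-2, Mul(-1, S)))
Mul(Function('q')(u), Add(Add(Function('F')(-14, 12), -333), 1581)) = Mul(Add(-2, Mul(-1, -8)), Add(Add(Add(2, Mul(-1, 12)), -333), 1581)) = Mul(Add(-2, 8), Add(Add(Add(2, -12), -333), 1581)) = Mul(6, Add(Add(-10, -333), 1581)) = Mul(6, Add(-343, 1581)) = Mul(6, 1238) = 7428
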